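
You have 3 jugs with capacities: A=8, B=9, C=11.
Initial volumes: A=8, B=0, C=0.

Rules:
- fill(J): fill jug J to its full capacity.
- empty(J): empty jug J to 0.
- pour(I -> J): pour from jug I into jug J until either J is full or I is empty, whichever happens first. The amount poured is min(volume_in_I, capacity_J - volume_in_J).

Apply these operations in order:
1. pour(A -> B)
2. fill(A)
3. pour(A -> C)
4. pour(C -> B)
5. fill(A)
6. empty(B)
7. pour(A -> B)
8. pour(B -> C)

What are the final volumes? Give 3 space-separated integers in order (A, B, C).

Step 1: pour(A -> B) -> (A=0 B=8 C=0)
Step 2: fill(A) -> (A=8 B=8 C=0)
Step 3: pour(A -> C) -> (A=0 B=8 C=8)
Step 4: pour(C -> B) -> (A=0 B=9 C=7)
Step 5: fill(A) -> (A=8 B=9 C=7)
Step 6: empty(B) -> (A=8 B=0 C=7)
Step 7: pour(A -> B) -> (A=0 B=8 C=7)
Step 8: pour(B -> C) -> (A=0 B=4 C=11)

Answer: 0 4 11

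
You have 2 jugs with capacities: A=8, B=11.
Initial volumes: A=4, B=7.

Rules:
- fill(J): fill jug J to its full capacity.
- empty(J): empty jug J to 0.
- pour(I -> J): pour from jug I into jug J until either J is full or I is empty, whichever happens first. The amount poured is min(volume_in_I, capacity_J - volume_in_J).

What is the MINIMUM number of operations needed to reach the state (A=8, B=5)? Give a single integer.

BFS from (A=4, B=7). One shortest path:
  1. fill(A) -> (A=8 B=7)
  2. empty(B) -> (A=8 B=0)
  3. pour(A -> B) -> (A=0 B=8)
  4. fill(A) -> (A=8 B=8)
  5. pour(A -> B) -> (A=5 B=11)
  6. empty(B) -> (A=5 B=0)
  7. pour(A -> B) -> (A=0 B=5)
  8. fill(A) -> (A=8 B=5)
Reached target in 8 moves.

Answer: 8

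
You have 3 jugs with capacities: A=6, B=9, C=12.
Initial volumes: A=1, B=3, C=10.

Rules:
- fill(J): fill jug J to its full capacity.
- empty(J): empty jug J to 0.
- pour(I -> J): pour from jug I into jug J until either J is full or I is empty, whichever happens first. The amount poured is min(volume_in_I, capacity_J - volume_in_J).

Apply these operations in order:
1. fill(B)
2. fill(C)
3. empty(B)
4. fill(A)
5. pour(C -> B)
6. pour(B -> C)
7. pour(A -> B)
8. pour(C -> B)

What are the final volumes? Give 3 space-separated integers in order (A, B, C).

Answer: 0 9 9

Derivation:
Step 1: fill(B) -> (A=1 B=9 C=10)
Step 2: fill(C) -> (A=1 B=9 C=12)
Step 3: empty(B) -> (A=1 B=0 C=12)
Step 4: fill(A) -> (A=6 B=0 C=12)
Step 5: pour(C -> B) -> (A=6 B=9 C=3)
Step 6: pour(B -> C) -> (A=6 B=0 C=12)
Step 7: pour(A -> B) -> (A=0 B=6 C=12)
Step 8: pour(C -> B) -> (A=0 B=9 C=9)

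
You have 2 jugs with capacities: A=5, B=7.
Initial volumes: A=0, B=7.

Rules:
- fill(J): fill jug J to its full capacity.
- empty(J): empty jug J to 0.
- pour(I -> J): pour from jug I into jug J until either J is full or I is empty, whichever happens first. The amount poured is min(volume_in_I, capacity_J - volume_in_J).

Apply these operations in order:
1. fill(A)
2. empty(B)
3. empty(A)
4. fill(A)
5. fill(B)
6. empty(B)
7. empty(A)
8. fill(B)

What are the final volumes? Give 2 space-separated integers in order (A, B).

Answer: 0 7

Derivation:
Step 1: fill(A) -> (A=5 B=7)
Step 2: empty(B) -> (A=5 B=0)
Step 3: empty(A) -> (A=0 B=0)
Step 4: fill(A) -> (A=5 B=0)
Step 5: fill(B) -> (A=5 B=7)
Step 6: empty(B) -> (A=5 B=0)
Step 7: empty(A) -> (A=0 B=0)
Step 8: fill(B) -> (A=0 B=7)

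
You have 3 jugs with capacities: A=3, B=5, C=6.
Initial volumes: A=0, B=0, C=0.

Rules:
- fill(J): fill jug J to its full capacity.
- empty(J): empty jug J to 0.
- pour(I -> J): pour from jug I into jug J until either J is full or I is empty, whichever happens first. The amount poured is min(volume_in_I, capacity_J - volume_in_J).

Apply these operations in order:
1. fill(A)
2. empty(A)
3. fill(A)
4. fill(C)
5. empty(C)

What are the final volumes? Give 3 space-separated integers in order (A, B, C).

Answer: 3 0 0

Derivation:
Step 1: fill(A) -> (A=3 B=0 C=0)
Step 2: empty(A) -> (A=0 B=0 C=0)
Step 3: fill(A) -> (A=3 B=0 C=0)
Step 4: fill(C) -> (A=3 B=0 C=6)
Step 5: empty(C) -> (A=3 B=0 C=0)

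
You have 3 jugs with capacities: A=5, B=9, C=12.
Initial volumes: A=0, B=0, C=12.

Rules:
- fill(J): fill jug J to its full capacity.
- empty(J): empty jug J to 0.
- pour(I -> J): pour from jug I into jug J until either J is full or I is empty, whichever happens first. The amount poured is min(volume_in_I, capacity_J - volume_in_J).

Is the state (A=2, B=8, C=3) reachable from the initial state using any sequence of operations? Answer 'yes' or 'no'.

BFS explored all 428 reachable states.
Reachable set includes: (0,0,0), (0,0,1), (0,0,2), (0,0,3), (0,0,4), (0,0,5), (0,0,6), (0,0,7), (0,0,8), (0,0,9), (0,0,10), (0,0,11) ...
Target (A=2, B=8, C=3) not in reachable set → no.

Answer: no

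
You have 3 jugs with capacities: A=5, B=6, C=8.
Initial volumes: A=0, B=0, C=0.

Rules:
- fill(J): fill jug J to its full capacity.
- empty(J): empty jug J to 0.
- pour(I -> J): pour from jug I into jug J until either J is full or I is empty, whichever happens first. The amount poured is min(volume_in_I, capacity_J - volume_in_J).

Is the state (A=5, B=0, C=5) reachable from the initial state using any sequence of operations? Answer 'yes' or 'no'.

Answer: yes

Derivation:
BFS from (A=0, B=0, C=0):
  1. fill(A) -> (A=5 B=0 C=0)
  2. pour(A -> C) -> (A=0 B=0 C=5)
  3. fill(A) -> (A=5 B=0 C=5)
Target reached → yes.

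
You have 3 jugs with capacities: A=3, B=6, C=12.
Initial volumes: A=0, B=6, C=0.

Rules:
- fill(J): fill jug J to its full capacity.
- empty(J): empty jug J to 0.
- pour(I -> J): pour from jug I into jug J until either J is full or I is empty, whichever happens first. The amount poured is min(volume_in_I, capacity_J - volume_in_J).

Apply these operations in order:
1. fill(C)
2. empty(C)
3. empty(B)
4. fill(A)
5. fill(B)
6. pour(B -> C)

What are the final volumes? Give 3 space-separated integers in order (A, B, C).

Answer: 3 0 6

Derivation:
Step 1: fill(C) -> (A=0 B=6 C=12)
Step 2: empty(C) -> (A=0 B=6 C=0)
Step 3: empty(B) -> (A=0 B=0 C=0)
Step 4: fill(A) -> (A=3 B=0 C=0)
Step 5: fill(B) -> (A=3 B=6 C=0)
Step 6: pour(B -> C) -> (A=3 B=0 C=6)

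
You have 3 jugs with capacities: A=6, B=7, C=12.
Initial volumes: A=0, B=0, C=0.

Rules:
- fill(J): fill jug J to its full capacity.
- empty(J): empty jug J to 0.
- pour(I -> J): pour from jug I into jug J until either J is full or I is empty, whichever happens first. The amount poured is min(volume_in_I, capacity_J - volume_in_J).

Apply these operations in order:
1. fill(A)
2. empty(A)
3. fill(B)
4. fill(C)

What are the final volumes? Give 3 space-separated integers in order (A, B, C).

Step 1: fill(A) -> (A=6 B=0 C=0)
Step 2: empty(A) -> (A=0 B=0 C=0)
Step 3: fill(B) -> (A=0 B=7 C=0)
Step 4: fill(C) -> (A=0 B=7 C=12)

Answer: 0 7 12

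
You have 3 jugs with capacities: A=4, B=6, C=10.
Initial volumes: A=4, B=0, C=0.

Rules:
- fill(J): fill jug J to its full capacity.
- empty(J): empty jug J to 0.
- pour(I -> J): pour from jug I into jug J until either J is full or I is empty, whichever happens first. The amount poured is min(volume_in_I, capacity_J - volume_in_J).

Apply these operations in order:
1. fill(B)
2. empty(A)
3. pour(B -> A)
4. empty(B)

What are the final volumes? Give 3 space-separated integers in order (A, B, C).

Step 1: fill(B) -> (A=4 B=6 C=0)
Step 2: empty(A) -> (A=0 B=6 C=0)
Step 3: pour(B -> A) -> (A=4 B=2 C=0)
Step 4: empty(B) -> (A=4 B=0 C=0)

Answer: 4 0 0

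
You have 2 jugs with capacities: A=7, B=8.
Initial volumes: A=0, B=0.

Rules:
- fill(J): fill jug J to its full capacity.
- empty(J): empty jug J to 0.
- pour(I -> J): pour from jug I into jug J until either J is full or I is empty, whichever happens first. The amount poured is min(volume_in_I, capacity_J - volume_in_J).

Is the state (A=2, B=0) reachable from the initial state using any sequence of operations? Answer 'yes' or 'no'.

Answer: yes

Derivation:
BFS from (A=0, B=0):
  1. fill(B) -> (A=0 B=8)
  2. pour(B -> A) -> (A=7 B=1)
  3. empty(A) -> (A=0 B=1)
  4. pour(B -> A) -> (A=1 B=0)
  5. fill(B) -> (A=1 B=8)
  6. pour(B -> A) -> (A=7 B=2)
  7. empty(A) -> (A=0 B=2)
  8. pour(B -> A) -> (A=2 B=0)
Target reached → yes.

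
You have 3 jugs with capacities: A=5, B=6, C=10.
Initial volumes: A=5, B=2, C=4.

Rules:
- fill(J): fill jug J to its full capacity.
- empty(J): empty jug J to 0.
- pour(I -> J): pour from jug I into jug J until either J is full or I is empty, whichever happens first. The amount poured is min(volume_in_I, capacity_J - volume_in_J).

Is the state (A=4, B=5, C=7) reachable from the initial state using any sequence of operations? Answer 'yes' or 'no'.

Answer: no

Derivation:
BFS explored all 282 reachable states.
Reachable set includes: (0,0,0), (0,0,1), (0,0,2), (0,0,3), (0,0,4), (0,0,5), (0,0,6), (0,0,7), (0,0,8), (0,0,9), (0,0,10), (0,1,0) ...
Target (A=4, B=5, C=7) not in reachable set → no.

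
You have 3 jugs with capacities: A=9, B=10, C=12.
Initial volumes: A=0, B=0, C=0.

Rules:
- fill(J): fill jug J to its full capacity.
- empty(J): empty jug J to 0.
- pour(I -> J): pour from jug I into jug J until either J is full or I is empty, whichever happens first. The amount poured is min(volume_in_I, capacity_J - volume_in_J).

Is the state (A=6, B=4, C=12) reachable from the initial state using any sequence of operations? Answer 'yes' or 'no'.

Answer: yes

Derivation:
BFS from (A=0, B=0, C=0):
  1. fill(C) -> (A=0 B=0 C=12)
  2. pour(C -> A) -> (A=9 B=0 C=3)
  3. pour(A -> B) -> (A=0 B=9 C=3)
  4. pour(C -> A) -> (A=3 B=9 C=0)
  5. pour(B -> C) -> (A=3 B=0 C=9)
  6. fill(B) -> (A=3 B=10 C=9)
  7. pour(B -> A) -> (A=9 B=4 C=9)
  8. pour(A -> C) -> (A=6 B=4 C=12)
Target reached → yes.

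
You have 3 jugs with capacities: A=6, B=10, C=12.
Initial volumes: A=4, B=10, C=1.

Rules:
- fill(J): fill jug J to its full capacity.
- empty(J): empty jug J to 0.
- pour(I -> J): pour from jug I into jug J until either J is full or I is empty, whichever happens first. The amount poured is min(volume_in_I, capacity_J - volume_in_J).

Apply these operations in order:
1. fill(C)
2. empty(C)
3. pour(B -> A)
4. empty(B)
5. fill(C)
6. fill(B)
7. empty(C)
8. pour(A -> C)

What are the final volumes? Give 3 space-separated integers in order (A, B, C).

Answer: 0 10 6

Derivation:
Step 1: fill(C) -> (A=4 B=10 C=12)
Step 2: empty(C) -> (A=4 B=10 C=0)
Step 3: pour(B -> A) -> (A=6 B=8 C=0)
Step 4: empty(B) -> (A=6 B=0 C=0)
Step 5: fill(C) -> (A=6 B=0 C=12)
Step 6: fill(B) -> (A=6 B=10 C=12)
Step 7: empty(C) -> (A=6 B=10 C=0)
Step 8: pour(A -> C) -> (A=0 B=10 C=6)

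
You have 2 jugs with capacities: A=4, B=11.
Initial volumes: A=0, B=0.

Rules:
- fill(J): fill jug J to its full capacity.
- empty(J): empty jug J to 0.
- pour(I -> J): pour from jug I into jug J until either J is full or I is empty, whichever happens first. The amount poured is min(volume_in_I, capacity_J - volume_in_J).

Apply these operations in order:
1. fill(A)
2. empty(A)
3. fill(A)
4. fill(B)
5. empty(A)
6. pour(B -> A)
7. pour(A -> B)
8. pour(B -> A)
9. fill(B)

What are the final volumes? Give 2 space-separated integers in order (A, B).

Step 1: fill(A) -> (A=4 B=0)
Step 2: empty(A) -> (A=0 B=0)
Step 3: fill(A) -> (A=4 B=0)
Step 4: fill(B) -> (A=4 B=11)
Step 5: empty(A) -> (A=0 B=11)
Step 6: pour(B -> A) -> (A=4 B=7)
Step 7: pour(A -> B) -> (A=0 B=11)
Step 8: pour(B -> A) -> (A=4 B=7)
Step 9: fill(B) -> (A=4 B=11)

Answer: 4 11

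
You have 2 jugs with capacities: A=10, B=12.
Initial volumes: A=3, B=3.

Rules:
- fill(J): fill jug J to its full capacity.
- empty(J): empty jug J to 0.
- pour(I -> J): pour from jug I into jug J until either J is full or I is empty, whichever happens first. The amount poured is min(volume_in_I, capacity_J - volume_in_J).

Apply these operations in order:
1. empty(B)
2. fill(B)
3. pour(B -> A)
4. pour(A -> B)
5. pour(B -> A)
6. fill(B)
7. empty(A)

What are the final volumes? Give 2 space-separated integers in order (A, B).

Answer: 0 12

Derivation:
Step 1: empty(B) -> (A=3 B=0)
Step 2: fill(B) -> (A=3 B=12)
Step 3: pour(B -> A) -> (A=10 B=5)
Step 4: pour(A -> B) -> (A=3 B=12)
Step 5: pour(B -> A) -> (A=10 B=5)
Step 6: fill(B) -> (A=10 B=12)
Step 7: empty(A) -> (A=0 B=12)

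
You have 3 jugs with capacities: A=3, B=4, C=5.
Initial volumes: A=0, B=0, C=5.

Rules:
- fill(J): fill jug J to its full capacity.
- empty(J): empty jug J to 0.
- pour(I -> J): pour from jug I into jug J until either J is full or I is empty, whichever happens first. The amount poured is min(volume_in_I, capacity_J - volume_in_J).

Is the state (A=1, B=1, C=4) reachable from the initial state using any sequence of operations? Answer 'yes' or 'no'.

Answer: no

Derivation:
BFS explored all 96 reachable states.
Reachable set includes: (0,0,0), (0,0,1), (0,0,2), (0,0,3), (0,0,4), (0,0,5), (0,1,0), (0,1,1), (0,1,2), (0,1,3), (0,1,4), (0,1,5) ...
Target (A=1, B=1, C=4) not in reachable set → no.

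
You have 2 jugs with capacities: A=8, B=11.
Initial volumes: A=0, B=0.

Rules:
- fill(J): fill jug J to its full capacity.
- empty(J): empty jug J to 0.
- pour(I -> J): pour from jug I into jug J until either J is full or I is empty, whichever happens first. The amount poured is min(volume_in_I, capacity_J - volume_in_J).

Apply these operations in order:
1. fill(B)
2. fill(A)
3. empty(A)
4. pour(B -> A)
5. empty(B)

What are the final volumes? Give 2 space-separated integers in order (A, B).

Answer: 8 0

Derivation:
Step 1: fill(B) -> (A=0 B=11)
Step 2: fill(A) -> (A=8 B=11)
Step 3: empty(A) -> (A=0 B=11)
Step 4: pour(B -> A) -> (A=8 B=3)
Step 5: empty(B) -> (A=8 B=0)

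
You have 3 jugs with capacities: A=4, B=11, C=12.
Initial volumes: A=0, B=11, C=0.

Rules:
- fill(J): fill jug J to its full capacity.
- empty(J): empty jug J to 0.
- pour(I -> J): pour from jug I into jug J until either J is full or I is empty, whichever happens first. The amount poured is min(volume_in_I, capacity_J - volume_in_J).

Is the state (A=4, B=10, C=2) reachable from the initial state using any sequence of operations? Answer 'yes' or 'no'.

Answer: yes

Derivation:
BFS from (A=0, B=11, C=0):
  1. fill(A) -> (A=4 B=11 C=0)
  2. pour(B -> C) -> (A=4 B=0 C=11)
  3. pour(A -> C) -> (A=3 B=0 C=12)
  4. pour(C -> B) -> (A=3 B=11 C=1)
  5. empty(B) -> (A=3 B=0 C=1)
  6. pour(C -> B) -> (A=3 B=1 C=0)
  7. fill(C) -> (A=3 B=1 C=12)
  8. pour(C -> B) -> (A=3 B=11 C=2)
  9. pour(B -> A) -> (A=4 B=10 C=2)
Target reached → yes.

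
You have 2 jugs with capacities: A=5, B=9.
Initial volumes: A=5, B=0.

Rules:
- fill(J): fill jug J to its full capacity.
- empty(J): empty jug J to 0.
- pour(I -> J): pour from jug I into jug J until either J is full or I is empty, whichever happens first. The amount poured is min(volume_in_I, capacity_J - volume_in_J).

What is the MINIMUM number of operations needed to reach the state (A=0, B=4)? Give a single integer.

BFS from (A=5, B=0). One shortest path:
  1. empty(A) -> (A=0 B=0)
  2. fill(B) -> (A=0 B=9)
  3. pour(B -> A) -> (A=5 B=4)
  4. empty(A) -> (A=0 B=4)
Reached target in 4 moves.

Answer: 4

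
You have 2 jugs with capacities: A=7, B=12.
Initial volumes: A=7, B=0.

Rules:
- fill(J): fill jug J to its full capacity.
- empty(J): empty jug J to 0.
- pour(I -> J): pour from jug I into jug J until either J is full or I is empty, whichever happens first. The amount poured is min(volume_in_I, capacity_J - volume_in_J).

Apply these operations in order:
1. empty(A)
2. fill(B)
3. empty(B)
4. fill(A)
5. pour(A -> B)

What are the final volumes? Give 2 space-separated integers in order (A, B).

Answer: 0 7

Derivation:
Step 1: empty(A) -> (A=0 B=0)
Step 2: fill(B) -> (A=0 B=12)
Step 3: empty(B) -> (A=0 B=0)
Step 4: fill(A) -> (A=7 B=0)
Step 5: pour(A -> B) -> (A=0 B=7)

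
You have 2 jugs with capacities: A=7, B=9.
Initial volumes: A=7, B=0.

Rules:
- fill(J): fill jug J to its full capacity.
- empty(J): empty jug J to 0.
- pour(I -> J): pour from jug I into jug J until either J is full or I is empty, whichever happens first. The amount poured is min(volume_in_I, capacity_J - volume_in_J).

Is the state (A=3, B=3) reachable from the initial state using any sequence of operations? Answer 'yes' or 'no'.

BFS explored all 32 reachable states.
Reachable set includes: (0,0), (0,1), (0,2), (0,3), (0,4), (0,5), (0,6), (0,7), (0,8), (0,9), (1,0), (1,9) ...
Target (A=3, B=3) not in reachable set → no.

Answer: no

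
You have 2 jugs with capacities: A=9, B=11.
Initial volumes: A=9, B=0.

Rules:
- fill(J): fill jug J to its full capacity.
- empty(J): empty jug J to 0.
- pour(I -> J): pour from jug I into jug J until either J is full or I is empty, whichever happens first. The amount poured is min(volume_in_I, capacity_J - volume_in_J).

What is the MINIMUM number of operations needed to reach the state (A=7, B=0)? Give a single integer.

Answer: 4

Derivation:
BFS from (A=9, B=0). One shortest path:
  1. pour(A -> B) -> (A=0 B=9)
  2. fill(A) -> (A=9 B=9)
  3. pour(A -> B) -> (A=7 B=11)
  4. empty(B) -> (A=7 B=0)
Reached target in 4 moves.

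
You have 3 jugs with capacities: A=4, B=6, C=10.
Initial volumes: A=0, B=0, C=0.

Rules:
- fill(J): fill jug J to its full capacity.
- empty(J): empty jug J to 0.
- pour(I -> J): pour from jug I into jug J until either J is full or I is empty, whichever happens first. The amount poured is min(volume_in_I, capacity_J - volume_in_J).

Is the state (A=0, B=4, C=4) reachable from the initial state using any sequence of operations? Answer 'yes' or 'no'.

BFS from (A=0, B=0, C=0):
  1. fill(A) -> (A=4 B=0 C=0)
  2. pour(A -> B) -> (A=0 B=4 C=0)
  3. fill(A) -> (A=4 B=4 C=0)
  4. pour(A -> C) -> (A=0 B=4 C=4)
Target reached → yes.

Answer: yes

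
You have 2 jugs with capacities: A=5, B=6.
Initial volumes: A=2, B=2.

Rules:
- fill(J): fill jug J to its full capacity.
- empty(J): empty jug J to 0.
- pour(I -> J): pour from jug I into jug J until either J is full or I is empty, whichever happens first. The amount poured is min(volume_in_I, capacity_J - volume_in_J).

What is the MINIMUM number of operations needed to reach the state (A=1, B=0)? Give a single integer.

Answer: 3

Derivation:
BFS from (A=2, B=2). One shortest path:
  1. fill(A) -> (A=5 B=2)
  2. pour(A -> B) -> (A=1 B=6)
  3. empty(B) -> (A=1 B=0)
Reached target in 3 moves.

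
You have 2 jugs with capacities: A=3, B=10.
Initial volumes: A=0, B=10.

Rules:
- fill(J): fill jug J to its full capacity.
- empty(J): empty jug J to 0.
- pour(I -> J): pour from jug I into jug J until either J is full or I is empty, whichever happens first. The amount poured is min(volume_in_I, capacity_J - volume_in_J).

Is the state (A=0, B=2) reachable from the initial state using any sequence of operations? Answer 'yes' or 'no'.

Answer: yes

Derivation:
BFS from (A=0, B=10):
  1. fill(A) -> (A=3 B=10)
  2. empty(B) -> (A=3 B=0)
  3. pour(A -> B) -> (A=0 B=3)
  4. fill(A) -> (A=3 B=3)
  5. pour(A -> B) -> (A=0 B=6)
  6. fill(A) -> (A=3 B=6)
  7. pour(A -> B) -> (A=0 B=9)
  8. fill(A) -> (A=3 B=9)
  9. pour(A -> B) -> (A=2 B=10)
  10. empty(B) -> (A=2 B=0)
  11. pour(A -> B) -> (A=0 B=2)
Target reached → yes.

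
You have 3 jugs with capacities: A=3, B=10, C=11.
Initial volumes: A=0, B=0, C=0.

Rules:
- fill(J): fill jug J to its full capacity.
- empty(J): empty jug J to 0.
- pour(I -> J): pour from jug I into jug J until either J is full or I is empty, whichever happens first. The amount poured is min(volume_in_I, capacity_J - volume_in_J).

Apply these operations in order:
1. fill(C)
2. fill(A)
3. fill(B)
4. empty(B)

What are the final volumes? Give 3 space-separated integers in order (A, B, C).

Answer: 3 0 11

Derivation:
Step 1: fill(C) -> (A=0 B=0 C=11)
Step 2: fill(A) -> (A=3 B=0 C=11)
Step 3: fill(B) -> (A=3 B=10 C=11)
Step 4: empty(B) -> (A=3 B=0 C=11)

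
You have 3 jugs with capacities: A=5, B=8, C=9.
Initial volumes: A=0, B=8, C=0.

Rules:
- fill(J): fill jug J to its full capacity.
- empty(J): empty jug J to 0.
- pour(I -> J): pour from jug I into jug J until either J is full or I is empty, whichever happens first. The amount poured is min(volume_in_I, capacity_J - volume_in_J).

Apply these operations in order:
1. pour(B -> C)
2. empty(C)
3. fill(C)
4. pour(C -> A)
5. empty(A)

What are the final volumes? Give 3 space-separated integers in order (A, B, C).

Step 1: pour(B -> C) -> (A=0 B=0 C=8)
Step 2: empty(C) -> (A=0 B=0 C=0)
Step 3: fill(C) -> (A=0 B=0 C=9)
Step 4: pour(C -> A) -> (A=5 B=0 C=4)
Step 5: empty(A) -> (A=0 B=0 C=4)

Answer: 0 0 4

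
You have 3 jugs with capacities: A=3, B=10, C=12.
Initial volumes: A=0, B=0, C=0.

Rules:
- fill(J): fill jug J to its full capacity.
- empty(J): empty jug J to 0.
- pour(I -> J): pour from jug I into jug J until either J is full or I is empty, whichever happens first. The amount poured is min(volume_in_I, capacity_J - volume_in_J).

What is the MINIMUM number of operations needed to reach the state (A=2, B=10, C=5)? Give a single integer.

BFS from (A=0, B=0, C=0). One shortest path:
  1. fill(A) -> (A=3 B=0 C=0)
  2. fill(C) -> (A=3 B=0 C=12)
  3. pour(C -> B) -> (A=3 B=10 C=2)
  4. empty(B) -> (A=3 B=0 C=2)
  5. pour(A -> B) -> (A=0 B=3 C=2)
  6. pour(C -> A) -> (A=2 B=3 C=0)
  7. fill(C) -> (A=2 B=3 C=12)
  8. pour(C -> B) -> (A=2 B=10 C=5)
Reached target in 8 moves.

Answer: 8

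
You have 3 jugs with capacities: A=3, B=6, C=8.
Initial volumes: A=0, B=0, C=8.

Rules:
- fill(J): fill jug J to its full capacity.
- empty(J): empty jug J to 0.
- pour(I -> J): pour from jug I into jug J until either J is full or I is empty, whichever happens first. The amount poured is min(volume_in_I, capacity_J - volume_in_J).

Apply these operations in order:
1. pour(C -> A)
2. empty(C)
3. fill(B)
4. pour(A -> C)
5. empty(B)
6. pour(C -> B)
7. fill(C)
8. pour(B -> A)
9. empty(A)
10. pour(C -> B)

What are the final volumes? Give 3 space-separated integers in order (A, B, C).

Step 1: pour(C -> A) -> (A=3 B=0 C=5)
Step 2: empty(C) -> (A=3 B=0 C=0)
Step 3: fill(B) -> (A=3 B=6 C=0)
Step 4: pour(A -> C) -> (A=0 B=6 C=3)
Step 5: empty(B) -> (A=0 B=0 C=3)
Step 6: pour(C -> B) -> (A=0 B=3 C=0)
Step 7: fill(C) -> (A=0 B=3 C=8)
Step 8: pour(B -> A) -> (A=3 B=0 C=8)
Step 9: empty(A) -> (A=0 B=0 C=8)
Step 10: pour(C -> B) -> (A=0 B=6 C=2)

Answer: 0 6 2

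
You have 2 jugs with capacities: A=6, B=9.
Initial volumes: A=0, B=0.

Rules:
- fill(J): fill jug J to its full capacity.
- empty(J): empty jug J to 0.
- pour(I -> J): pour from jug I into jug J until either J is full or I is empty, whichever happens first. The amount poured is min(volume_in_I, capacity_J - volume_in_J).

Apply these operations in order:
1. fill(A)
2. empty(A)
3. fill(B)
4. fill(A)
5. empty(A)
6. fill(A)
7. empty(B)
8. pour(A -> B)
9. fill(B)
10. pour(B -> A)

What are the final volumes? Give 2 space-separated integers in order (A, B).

Answer: 6 3

Derivation:
Step 1: fill(A) -> (A=6 B=0)
Step 2: empty(A) -> (A=0 B=0)
Step 3: fill(B) -> (A=0 B=9)
Step 4: fill(A) -> (A=6 B=9)
Step 5: empty(A) -> (A=0 B=9)
Step 6: fill(A) -> (A=6 B=9)
Step 7: empty(B) -> (A=6 B=0)
Step 8: pour(A -> B) -> (A=0 B=6)
Step 9: fill(B) -> (A=0 B=9)
Step 10: pour(B -> A) -> (A=6 B=3)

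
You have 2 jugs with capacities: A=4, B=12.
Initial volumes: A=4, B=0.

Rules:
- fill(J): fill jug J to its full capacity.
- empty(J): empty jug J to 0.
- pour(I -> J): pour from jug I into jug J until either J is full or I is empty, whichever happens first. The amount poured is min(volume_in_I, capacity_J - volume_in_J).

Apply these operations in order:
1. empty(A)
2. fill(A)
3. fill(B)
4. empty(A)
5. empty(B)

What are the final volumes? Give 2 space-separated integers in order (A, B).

Step 1: empty(A) -> (A=0 B=0)
Step 2: fill(A) -> (A=4 B=0)
Step 3: fill(B) -> (A=4 B=12)
Step 4: empty(A) -> (A=0 B=12)
Step 5: empty(B) -> (A=0 B=0)

Answer: 0 0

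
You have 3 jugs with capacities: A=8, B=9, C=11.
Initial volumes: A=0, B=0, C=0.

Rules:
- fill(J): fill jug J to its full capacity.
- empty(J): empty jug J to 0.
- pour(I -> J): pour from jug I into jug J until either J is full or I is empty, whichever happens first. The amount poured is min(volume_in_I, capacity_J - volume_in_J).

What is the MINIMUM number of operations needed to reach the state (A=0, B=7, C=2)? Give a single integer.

BFS from (A=0, B=0, C=0). One shortest path:
  1. fill(A) -> (A=8 B=0 C=0)
  2. fill(B) -> (A=8 B=9 C=0)
  3. pour(B -> C) -> (A=8 B=0 C=9)
  4. pour(A -> C) -> (A=6 B=0 C=11)
  5. pour(C -> B) -> (A=6 B=9 C=2)
  6. pour(B -> A) -> (A=8 B=7 C=2)
  7. empty(A) -> (A=0 B=7 C=2)
Reached target in 7 moves.

Answer: 7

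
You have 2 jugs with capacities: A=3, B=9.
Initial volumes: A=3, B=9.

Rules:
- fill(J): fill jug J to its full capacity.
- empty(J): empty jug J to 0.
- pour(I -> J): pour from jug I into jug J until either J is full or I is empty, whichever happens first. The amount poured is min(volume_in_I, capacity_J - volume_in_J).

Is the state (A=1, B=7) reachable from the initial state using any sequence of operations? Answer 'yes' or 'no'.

BFS explored all 8 reachable states.
Reachable set includes: (0,0), (0,3), (0,6), (0,9), (3,0), (3,3), (3,6), (3,9)
Target (A=1, B=7) not in reachable set → no.

Answer: no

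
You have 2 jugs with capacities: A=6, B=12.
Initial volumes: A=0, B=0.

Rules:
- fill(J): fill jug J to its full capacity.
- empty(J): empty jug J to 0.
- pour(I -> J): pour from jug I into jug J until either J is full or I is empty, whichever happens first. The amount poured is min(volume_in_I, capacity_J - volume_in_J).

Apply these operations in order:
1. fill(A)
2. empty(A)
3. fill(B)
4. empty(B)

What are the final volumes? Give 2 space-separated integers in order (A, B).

Answer: 0 0

Derivation:
Step 1: fill(A) -> (A=6 B=0)
Step 2: empty(A) -> (A=0 B=0)
Step 3: fill(B) -> (A=0 B=12)
Step 4: empty(B) -> (A=0 B=0)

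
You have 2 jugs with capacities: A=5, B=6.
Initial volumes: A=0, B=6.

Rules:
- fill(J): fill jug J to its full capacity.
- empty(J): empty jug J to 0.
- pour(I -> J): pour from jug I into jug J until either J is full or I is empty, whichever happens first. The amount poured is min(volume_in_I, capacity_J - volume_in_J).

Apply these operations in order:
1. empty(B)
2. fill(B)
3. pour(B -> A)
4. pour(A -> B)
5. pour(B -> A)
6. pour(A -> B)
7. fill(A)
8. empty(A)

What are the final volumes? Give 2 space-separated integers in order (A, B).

Answer: 0 6

Derivation:
Step 1: empty(B) -> (A=0 B=0)
Step 2: fill(B) -> (A=0 B=6)
Step 3: pour(B -> A) -> (A=5 B=1)
Step 4: pour(A -> B) -> (A=0 B=6)
Step 5: pour(B -> A) -> (A=5 B=1)
Step 6: pour(A -> B) -> (A=0 B=6)
Step 7: fill(A) -> (A=5 B=6)
Step 8: empty(A) -> (A=0 B=6)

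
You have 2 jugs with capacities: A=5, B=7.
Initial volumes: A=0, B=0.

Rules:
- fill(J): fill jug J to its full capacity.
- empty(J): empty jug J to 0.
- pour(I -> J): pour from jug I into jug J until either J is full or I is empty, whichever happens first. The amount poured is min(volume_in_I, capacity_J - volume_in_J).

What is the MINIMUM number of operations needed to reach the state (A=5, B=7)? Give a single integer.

BFS from (A=0, B=0). One shortest path:
  1. fill(A) -> (A=5 B=0)
  2. fill(B) -> (A=5 B=7)
Reached target in 2 moves.

Answer: 2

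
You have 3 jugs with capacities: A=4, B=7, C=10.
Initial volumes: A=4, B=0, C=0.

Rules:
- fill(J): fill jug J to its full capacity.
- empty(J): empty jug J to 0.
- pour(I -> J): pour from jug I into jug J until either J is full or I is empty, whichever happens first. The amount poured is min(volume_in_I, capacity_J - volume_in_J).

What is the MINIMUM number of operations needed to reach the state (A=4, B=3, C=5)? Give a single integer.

BFS from (A=4, B=0, C=0). One shortest path:
  1. pour(A -> B) -> (A=0 B=4 C=0)
  2. fill(A) -> (A=4 B=4 C=0)
  3. pour(A -> B) -> (A=1 B=7 C=0)
  4. pour(A -> C) -> (A=0 B=7 C=1)
  5. fill(A) -> (A=4 B=7 C=1)
  6. pour(A -> C) -> (A=0 B=7 C=5)
  7. pour(B -> A) -> (A=4 B=3 C=5)
Reached target in 7 moves.

Answer: 7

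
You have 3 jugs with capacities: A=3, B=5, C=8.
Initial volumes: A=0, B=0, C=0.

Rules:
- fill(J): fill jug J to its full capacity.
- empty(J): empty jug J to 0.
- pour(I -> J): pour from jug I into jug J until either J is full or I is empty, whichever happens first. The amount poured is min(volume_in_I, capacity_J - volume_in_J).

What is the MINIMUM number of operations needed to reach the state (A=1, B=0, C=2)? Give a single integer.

BFS from (A=0, B=0, C=0). One shortest path:
  1. fill(C) -> (A=0 B=0 C=8)
  2. pour(C -> A) -> (A=3 B=0 C=5)
  3. pour(A -> B) -> (A=0 B=3 C=5)
  4. pour(C -> A) -> (A=3 B=3 C=2)
  5. pour(A -> B) -> (A=1 B=5 C=2)
  6. empty(B) -> (A=1 B=0 C=2)
Reached target in 6 moves.

Answer: 6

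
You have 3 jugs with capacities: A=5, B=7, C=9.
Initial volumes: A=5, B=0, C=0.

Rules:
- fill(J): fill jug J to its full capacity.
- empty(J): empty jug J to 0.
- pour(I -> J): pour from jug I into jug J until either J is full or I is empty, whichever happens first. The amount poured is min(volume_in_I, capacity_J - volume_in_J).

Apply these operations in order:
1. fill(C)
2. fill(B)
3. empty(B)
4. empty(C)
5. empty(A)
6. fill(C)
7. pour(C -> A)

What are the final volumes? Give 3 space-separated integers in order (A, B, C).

Answer: 5 0 4

Derivation:
Step 1: fill(C) -> (A=5 B=0 C=9)
Step 2: fill(B) -> (A=5 B=7 C=9)
Step 3: empty(B) -> (A=5 B=0 C=9)
Step 4: empty(C) -> (A=5 B=0 C=0)
Step 5: empty(A) -> (A=0 B=0 C=0)
Step 6: fill(C) -> (A=0 B=0 C=9)
Step 7: pour(C -> A) -> (A=5 B=0 C=4)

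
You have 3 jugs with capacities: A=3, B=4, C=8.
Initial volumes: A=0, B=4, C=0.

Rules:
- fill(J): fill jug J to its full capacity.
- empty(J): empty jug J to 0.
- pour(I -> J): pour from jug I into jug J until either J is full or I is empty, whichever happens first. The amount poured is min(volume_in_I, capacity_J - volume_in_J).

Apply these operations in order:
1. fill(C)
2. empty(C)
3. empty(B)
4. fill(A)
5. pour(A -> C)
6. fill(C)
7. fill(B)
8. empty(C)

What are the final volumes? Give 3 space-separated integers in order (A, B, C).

Answer: 0 4 0

Derivation:
Step 1: fill(C) -> (A=0 B=4 C=8)
Step 2: empty(C) -> (A=0 B=4 C=0)
Step 3: empty(B) -> (A=0 B=0 C=0)
Step 4: fill(A) -> (A=3 B=0 C=0)
Step 5: pour(A -> C) -> (A=0 B=0 C=3)
Step 6: fill(C) -> (A=0 B=0 C=8)
Step 7: fill(B) -> (A=0 B=4 C=8)
Step 8: empty(C) -> (A=0 B=4 C=0)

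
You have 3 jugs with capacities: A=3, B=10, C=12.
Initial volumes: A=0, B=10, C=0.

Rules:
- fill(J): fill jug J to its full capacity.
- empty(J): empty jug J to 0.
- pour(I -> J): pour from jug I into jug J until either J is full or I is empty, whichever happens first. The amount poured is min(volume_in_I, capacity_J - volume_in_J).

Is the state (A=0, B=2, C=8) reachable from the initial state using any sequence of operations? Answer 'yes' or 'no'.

BFS from (A=0, B=10, C=0):
  1. fill(A) -> (A=3 B=10 C=0)
  2. pour(B -> C) -> (A=3 B=0 C=10)
  3. pour(A -> C) -> (A=1 B=0 C=12)
  4. pour(C -> B) -> (A=1 B=10 C=2)
  5. pour(B -> A) -> (A=3 B=8 C=2)
  6. empty(A) -> (A=0 B=8 C=2)
  7. pour(C -> A) -> (A=2 B=8 C=0)
  8. pour(B -> C) -> (A=2 B=0 C=8)
  9. pour(A -> B) -> (A=0 B=2 C=8)
Target reached → yes.

Answer: yes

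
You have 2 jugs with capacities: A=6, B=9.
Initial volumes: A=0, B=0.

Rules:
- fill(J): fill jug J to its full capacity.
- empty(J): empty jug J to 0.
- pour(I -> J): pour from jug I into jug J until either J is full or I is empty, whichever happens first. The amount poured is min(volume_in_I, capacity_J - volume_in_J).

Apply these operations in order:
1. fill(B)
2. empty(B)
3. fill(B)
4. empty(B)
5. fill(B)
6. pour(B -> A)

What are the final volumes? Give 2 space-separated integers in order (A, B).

Answer: 6 3

Derivation:
Step 1: fill(B) -> (A=0 B=9)
Step 2: empty(B) -> (A=0 B=0)
Step 3: fill(B) -> (A=0 B=9)
Step 4: empty(B) -> (A=0 B=0)
Step 5: fill(B) -> (A=0 B=9)
Step 6: pour(B -> A) -> (A=6 B=3)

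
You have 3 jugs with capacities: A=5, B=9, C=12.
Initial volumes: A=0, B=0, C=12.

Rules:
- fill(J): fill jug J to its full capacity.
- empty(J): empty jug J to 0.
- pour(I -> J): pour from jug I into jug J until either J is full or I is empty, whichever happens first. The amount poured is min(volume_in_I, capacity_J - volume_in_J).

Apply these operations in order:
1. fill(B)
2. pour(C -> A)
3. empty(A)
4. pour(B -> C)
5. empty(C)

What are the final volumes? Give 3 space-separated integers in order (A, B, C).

Step 1: fill(B) -> (A=0 B=9 C=12)
Step 2: pour(C -> A) -> (A=5 B=9 C=7)
Step 3: empty(A) -> (A=0 B=9 C=7)
Step 4: pour(B -> C) -> (A=0 B=4 C=12)
Step 5: empty(C) -> (A=0 B=4 C=0)

Answer: 0 4 0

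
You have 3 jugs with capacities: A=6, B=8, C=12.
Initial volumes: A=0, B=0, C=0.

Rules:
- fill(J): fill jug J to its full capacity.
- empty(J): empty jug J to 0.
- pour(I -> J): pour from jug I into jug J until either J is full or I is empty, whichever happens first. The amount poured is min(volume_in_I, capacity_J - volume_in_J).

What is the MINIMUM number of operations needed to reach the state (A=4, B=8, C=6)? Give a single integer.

Answer: 5

Derivation:
BFS from (A=0, B=0, C=0). One shortest path:
  1. fill(A) -> (A=6 B=0 C=0)
  2. fill(C) -> (A=6 B=0 C=12)
  3. pour(A -> B) -> (A=0 B=6 C=12)
  4. pour(C -> A) -> (A=6 B=6 C=6)
  5. pour(A -> B) -> (A=4 B=8 C=6)
Reached target in 5 moves.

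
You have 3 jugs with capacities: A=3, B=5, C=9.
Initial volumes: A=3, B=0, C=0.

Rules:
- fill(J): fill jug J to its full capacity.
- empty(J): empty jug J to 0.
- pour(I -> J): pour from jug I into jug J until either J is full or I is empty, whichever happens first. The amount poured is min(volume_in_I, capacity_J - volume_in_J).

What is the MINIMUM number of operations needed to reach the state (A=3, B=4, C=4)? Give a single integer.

BFS from (A=3, B=0, C=0). One shortest path:
  1. fill(B) -> (A=3 B=5 C=0)
  2. pour(A -> C) -> (A=0 B=5 C=3)
  3. fill(A) -> (A=3 B=5 C=3)
  4. pour(B -> C) -> (A=3 B=0 C=8)
  5. pour(A -> C) -> (A=2 B=0 C=9)
  6. pour(C -> B) -> (A=2 B=5 C=4)
  7. pour(B -> A) -> (A=3 B=4 C=4)
Reached target in 7 moves.

Answer: 7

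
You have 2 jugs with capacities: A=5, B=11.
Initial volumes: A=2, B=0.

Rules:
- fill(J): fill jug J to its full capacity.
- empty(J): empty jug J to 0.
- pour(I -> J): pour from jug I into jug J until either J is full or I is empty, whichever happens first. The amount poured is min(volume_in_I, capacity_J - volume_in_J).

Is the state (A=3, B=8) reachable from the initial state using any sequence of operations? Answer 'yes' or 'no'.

BFS explored all 32 reachable states.
Reachable set includes: (0,0), (0,1), (0,2), (0,3), (0,4), (0,5), (0,6), (0,7), (0,8), (0,9), (0,10), (0,11) ...
Target (A=3, B=8) not in reachable set → no.

Answer: no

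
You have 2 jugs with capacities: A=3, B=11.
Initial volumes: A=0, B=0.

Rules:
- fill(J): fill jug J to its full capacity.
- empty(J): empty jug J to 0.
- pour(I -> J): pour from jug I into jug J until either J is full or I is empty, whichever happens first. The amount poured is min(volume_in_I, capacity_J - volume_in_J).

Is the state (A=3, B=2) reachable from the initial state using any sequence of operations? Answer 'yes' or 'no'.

BFS from (A=0, B=0):
  1. fill(B) -> (A=0 B=11)
  2. pour(B -> A) -> (A=3 B=8)
  3. empty(A) -> (A=0 B=8)
  4. pour(B -> A) -> (A=3 B=5)
  5. empty(A) -> (A=0 B=5)
  6. pour(B -> A) -> (A=3 B=2)
Target reached → yes.

Answer: yes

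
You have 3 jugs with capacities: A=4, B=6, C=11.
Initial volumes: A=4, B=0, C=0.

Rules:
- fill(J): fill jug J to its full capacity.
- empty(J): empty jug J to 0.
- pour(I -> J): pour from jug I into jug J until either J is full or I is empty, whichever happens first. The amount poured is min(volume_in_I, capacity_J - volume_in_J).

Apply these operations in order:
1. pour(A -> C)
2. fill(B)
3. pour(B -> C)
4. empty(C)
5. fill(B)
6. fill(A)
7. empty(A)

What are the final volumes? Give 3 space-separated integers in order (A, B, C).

Answer: 0 6 0

Derivation:
Step 1: pour(A -> C) -> (A=0 B=0 C=4)
Step 2: fill(B) -> (A=0 B=6 C=4)
Step 3: pour(B -> C) -> (A=0 B=0 C=10)
Step 4: empty(C) -> (A=0 B=0 C=0)
Step 5: fill(B) -> (A=0 B=6 C=0)
Step 6: fill(A) -> (A=4 B=6 C=0)
Step 7: empty(A) -> (A=0 B=6 C=0)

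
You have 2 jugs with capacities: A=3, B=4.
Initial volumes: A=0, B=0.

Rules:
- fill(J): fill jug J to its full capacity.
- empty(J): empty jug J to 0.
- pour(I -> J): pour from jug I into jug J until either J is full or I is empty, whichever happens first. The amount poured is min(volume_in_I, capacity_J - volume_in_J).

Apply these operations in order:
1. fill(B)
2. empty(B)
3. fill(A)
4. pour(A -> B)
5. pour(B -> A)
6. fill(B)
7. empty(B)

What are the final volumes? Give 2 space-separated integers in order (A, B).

Step 1: fill(B) -> (A=0 B=4)
Step 2: empty(B) -> (A=0 B=0)
Step 3: fill(A) -> (A=3 B=0)
Step 4: pour(A -> B) -> (A=0 B=3)
Step 5: pour(B -> A) -> (A=3 B=0)
Step 6: fill(B) -> (A=3 B=4)
Step 7: empty(B) -> (A=3 B=0)

Answer: 3 0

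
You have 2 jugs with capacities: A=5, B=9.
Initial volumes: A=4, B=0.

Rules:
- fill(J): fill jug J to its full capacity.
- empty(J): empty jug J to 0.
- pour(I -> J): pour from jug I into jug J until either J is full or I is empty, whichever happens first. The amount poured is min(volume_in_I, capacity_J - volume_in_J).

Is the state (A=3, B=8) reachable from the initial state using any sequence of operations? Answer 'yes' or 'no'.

Answer: no

Derivation:
BFS explored all 28 reachable states.
Reachable set includes: (0,0), (0,1), (0,2), (0,3), (0,4), (0,5), (0,6), (0,7), (0,8), (0,9), (1,0), (1,9) ...
Target (A=3, B=8) not in reachable set → no.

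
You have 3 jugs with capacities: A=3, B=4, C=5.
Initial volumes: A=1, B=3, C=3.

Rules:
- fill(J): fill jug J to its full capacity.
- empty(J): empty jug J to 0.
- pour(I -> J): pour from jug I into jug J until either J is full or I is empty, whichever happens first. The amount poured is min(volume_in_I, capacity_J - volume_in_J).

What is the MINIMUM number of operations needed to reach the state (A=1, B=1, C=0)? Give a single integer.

BFS from (A=1, B=3, C=3). One shortest path:
  1. pour(B -> C) -> (A=1 B=1 C=5)
  2. empty(C) -> (A=1 B=1 C=0)
Reached target in 2 moves.

Answer: 2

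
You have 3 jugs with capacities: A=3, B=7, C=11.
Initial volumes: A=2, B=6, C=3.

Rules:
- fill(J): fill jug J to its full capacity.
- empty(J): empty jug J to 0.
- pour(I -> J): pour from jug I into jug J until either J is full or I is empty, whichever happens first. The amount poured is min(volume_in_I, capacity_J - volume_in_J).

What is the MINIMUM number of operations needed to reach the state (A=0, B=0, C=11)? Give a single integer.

Answer: 2

Derivation:
BFS from (A=2, B=6, C=3). One shortest path:
  1. pour(A -> C) -> (A=0 B=6 C=5)
  2. pour(B -> C) -> (A=0 B=0 C=11)
Reached target in 2 moves.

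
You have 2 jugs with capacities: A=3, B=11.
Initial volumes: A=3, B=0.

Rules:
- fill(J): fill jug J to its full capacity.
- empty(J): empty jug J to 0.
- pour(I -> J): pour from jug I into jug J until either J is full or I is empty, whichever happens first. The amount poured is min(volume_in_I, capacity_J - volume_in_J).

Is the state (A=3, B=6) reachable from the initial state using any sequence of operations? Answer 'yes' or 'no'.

BFS from (A=3, B=0):
  1. pour(A -> B) -> (A=0 B=3)
  2. fill(A) -> (A=3 B=3)
  3. pour(A -> B) -> (A=0 B=6)
  4. fill(A) -> (A=3 B=6)
Target reached → yes.

Answer: yes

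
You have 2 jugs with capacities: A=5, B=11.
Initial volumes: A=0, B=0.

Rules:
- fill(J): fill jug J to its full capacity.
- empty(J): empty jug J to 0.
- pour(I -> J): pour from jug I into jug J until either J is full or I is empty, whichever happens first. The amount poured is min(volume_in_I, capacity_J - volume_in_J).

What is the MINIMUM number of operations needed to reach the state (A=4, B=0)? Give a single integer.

BFS from (A=0, B=0). One shortest path:
  1. fill(A) -> (A=5 B=0)
  2. pour(A -> B) -> (A=0 B=5)
  3. fill(A) -> (A=5 B=5)
  4. pour(A -> B) -> (A=0 B=10)
  5. fill(A) -> (A=5 B=10)
  6. pour(A -> B) -> (A=4 B=11)
  7. empty(B) -> (A=4 B=0)
Reached target in 7 moves.

Answer: 7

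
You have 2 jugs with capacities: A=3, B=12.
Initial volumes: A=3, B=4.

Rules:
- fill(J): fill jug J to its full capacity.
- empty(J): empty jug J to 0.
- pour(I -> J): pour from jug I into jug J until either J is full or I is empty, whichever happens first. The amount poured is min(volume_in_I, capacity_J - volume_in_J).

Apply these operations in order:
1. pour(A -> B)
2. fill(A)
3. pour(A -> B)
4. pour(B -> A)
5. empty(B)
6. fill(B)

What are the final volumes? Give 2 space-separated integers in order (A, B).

Step 1: pour(A -> B) -> (A=0 B=7)
Step 2: fill(A) -> (A=3 B=7)
Step 3: pour(A -> B) -> (A=0 B=10)
Step 4: pour(B -> A) -> (A=3 B=7)
Step 5: empty(B) -> (A=3 B=0)
Step 6: fill(B) -> (A=3 B=12)

Answer: 3 12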